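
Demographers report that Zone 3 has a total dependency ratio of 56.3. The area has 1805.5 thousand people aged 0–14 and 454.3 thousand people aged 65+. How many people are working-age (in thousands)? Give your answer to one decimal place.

Total dependency ratio = (youth + elderly) / working-age × 100
56.3 = (1805.5 + 454.3) / W × 100
⇒ 4013.9

Working-age: 4013.9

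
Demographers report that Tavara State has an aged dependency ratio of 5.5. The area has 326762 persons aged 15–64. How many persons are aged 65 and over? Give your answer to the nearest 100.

Old-age dependency ratio = elderly / working-age × 100
5.5 = E / 326762 × 100
⇒ 18000

Aged 65 and over: 18000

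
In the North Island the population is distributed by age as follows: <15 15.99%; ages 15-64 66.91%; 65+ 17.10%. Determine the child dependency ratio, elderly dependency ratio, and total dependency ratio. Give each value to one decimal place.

Youth dependency ratio = 15.99 / 66.91 × 100 = 23.9
Old-age dependency ratio = 17.10 / 66.91 × 100 = 25.6
Total dependency ratio = (15.99 + 17.10) / 66.91 × 100 = 33.09 / 66.91 × 100 = 49.5

Youth dependency ratio: 23.9
Old-age dependency ratio: 25.6
Total dependency ratio: 49.5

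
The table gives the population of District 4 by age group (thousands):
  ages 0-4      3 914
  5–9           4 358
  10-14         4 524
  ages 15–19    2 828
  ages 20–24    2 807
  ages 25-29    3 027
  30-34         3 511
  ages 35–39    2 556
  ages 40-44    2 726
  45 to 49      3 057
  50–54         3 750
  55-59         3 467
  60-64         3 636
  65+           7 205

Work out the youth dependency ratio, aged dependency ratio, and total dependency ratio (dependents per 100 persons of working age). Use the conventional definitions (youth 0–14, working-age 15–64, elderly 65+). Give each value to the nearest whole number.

0–14: 3 914 + 4 358 + 4 524 = 12 796
15–64: 2 828 + 2 807 + 3 027 + 3 511 + 2 556 + 2 726 + 3 057 + 3 750 + 3 467 + 3 636 = 31 365
65+: 7 205
Youth dependency ratio = 12 796 / 31 365 × 100 = 41
Old-age dependency ratio = 7 205 / 31 365 × 100 = 23
Total dependency ratio = (12 796 + 7 205) / 31 365 × 100 = 20 001 / 31 365 × 100 = 64

Youth dependency ratio: 41
Old-age dependency ratio: 23
Total dependency ratio: 64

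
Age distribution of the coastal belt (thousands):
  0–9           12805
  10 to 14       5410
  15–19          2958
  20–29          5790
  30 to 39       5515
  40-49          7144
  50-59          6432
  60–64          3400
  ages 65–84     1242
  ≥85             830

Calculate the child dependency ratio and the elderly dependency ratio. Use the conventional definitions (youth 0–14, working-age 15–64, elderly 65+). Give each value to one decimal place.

0–14: 12805 + 5410 = 18215
15–64: 2958 + 5790 + 5515 + 7144 + 6432 + 3400 = 31239
65+: 1242 + 830 = 2072
Youth dependency ratio = 18215 / 31239 × 100 = 58.3
Old-age dependency ratio = 2072 / 31239 × 100 = 6.6

Youth dependency ratio: 58.3
Old-age dependency ratio: 6.6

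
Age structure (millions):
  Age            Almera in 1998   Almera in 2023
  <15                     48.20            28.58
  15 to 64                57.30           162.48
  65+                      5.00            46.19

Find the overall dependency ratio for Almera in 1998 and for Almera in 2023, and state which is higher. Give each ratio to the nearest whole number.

Almera in 1998: 93
Almera in 2023: 46
Higher: Almera in 1998

Almera in 1998: (48.20 + 5.00) / 57.30 × 100 = 53.20 / 57.30 × 100 = 93
Almera in 2023: (28.58 + 46.19) / 162.48 × 100 = 74.77 / 162.48 × 100 = 46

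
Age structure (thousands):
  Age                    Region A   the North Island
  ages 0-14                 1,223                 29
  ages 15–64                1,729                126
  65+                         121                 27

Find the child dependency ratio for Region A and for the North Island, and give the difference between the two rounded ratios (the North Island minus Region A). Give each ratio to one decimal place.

Region A: 1,223 / 1,729 × 100 = 70.7
the North Island: 29 / 126 × 100 = 23.0

Region A: 70.7
the North Island: 23.0
Difference: -47.7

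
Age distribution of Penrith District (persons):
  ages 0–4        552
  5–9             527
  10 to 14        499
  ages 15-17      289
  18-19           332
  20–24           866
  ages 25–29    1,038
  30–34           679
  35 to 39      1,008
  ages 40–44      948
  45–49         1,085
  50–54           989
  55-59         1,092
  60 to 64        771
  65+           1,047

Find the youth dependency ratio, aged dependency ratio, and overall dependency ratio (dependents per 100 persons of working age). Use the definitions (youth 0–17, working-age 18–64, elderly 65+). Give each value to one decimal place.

Youth dependency ratio: 21.2
Old-age dependency ratio: 11.9
Total dependency ratio: 33.1

0–17: 552 + 527 + 499 + 289 = 1,867
18–64: 332 + 866 + 1,038 + 679 + 1,008 + 948 + 1,085 + 989 + 1,092 + 771 = 8,808
65+: 1,047
Youth dependency ratio = 1,867 / 8,808 × 100 = 21.2
Old-age dependency ratio = 1,047 / 8,808 × 100 = 11.9
Total dependency ratio = (1,867 + 1,047) / 8,808 × 100 = 2,914 / 8,808 × 100 = 33.1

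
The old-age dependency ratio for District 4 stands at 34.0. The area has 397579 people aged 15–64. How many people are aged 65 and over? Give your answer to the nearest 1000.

Old-age dependency ratio = elderly / working-age × 100
34.0 = E / 397579 × 100
⇒ 135000

Aged 65 and over: 135000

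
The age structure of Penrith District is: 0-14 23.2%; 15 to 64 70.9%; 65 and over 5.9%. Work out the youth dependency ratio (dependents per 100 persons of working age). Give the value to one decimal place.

Youth dependency ratio = 23.2 / 70.9 × 100 = 32.7

Youth dependency ratio: 32.7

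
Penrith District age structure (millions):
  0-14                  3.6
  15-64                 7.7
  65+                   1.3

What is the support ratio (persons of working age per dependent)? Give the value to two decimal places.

Support ratio: 1.57

Support ratio = 7.7 / (3.6 + 1.3) = 7.7 / 4.9 = 1.57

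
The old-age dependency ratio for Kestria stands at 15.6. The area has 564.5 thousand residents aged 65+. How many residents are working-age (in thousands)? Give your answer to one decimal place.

Working-age: 3 618.6

Old-age dependency ratio = elderly / working-age × 100
15.6 = 564.5 / W × 100
⇒ 3 618.6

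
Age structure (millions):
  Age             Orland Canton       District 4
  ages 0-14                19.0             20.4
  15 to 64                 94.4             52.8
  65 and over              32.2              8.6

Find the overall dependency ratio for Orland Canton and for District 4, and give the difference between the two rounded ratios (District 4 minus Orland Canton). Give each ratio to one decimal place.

Orland Canton: 54.2
District 4: 54.9
Difference: +0.7

Orland Canton: (19.0 + 32.2) / 94.4 × 100 = 51.2 / 94.4 × 100 = 54.2
District 4: (20.4 + 8.6) / 52.8 × 100 = 29.0 / 52.8 × 100 = 54.9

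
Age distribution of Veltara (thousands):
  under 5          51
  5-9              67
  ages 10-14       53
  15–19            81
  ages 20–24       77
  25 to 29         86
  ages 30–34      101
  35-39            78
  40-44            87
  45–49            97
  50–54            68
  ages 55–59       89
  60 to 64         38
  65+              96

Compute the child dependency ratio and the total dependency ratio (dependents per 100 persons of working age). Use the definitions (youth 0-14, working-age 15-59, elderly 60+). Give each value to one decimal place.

Youth dependency ratio: 22.4
Total dependency ratio: 39.9

0–14: 51 + 67 + 53 = 171
15–59: 81 + 77 + 86 + 101 + 78 + 87 + 97 + 68 + 89 = 764
60+: 38 + 96 = 134
Youth dependency ratio = 171 / 764 × 100 = 22.4
Total dependency ratio = (171 + 134) / 764 × 100 = 305 / 764 × 100 = 39.9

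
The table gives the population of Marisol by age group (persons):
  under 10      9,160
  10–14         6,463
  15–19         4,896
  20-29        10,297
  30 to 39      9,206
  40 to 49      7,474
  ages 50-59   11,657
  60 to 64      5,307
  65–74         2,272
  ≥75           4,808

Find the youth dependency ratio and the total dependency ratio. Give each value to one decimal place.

Youth dependency ratio: 32.0
Total dependency ratio: 46.5

0–14: 9,160 + 6,463 = 15,623
15–64: 4,896 + 10,297 + 9,206 + 7,474 + 11,657 + 5,307 = 48,837
65+: 2,272 + 4,808 = 7,080
Youth dependency ratio = 15,623 / 48,837 × 100 = 32.0
Total dependency ratio = (15,623 + 7,080) / 48,837 × 100 = 22,703 / 48,837 × 100 = 46.5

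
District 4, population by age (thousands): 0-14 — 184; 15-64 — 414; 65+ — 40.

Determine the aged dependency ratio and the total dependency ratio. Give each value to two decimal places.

Old-age dependency ratio = 40 / 414 × 100 = 9.66
Total dependency ratio = (184 + 40) / 414 × 100 = 224 / 414 × 100 = 54.11

Old-age dependency ratio: 9.66
Total dependency ratio: 54.11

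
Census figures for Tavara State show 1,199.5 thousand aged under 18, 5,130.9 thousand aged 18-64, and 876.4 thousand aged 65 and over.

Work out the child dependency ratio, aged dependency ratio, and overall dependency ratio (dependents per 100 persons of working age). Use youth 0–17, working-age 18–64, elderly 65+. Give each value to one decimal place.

Youth dependency ratio = 1,199.5 / 5,130.9 × 100 = 23.4
Old-age dependency ratio = 876.4 / 5,130.9 × 100 = 17.1
Total dependency ratio = (1,199.5 + 876.4) / 5,130.9 × 100 = 2,075.9 / 5,130.9 × 100 = 40.5

Youth dependency ratio: 23.4
Old-age dependency ratio: 17.1
Total dependency ratio: 40.5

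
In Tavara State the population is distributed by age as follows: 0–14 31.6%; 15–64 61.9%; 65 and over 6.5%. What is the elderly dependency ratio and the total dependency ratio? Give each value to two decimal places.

Old-age dependency ratio = 6.5 / 61.9 × 100 = 10.50
Total dependency ratio = (31.6 + 6.5) / 61.9 × 100 = 38.1 / 61.9 × 100 = 61.55

Old-age dependency ratio: 10.50
Total dependency ratio: 61.55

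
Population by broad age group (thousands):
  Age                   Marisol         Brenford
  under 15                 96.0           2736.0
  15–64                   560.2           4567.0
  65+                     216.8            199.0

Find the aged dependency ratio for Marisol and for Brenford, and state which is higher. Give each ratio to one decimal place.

Marisol: 216.8 / 560.2 × 100 = 38.7
Brenford: 199.0 / 4567.0 × 100 = 4.4

Marisol: 38.7
Brenford: 4.4
Higher: Marisol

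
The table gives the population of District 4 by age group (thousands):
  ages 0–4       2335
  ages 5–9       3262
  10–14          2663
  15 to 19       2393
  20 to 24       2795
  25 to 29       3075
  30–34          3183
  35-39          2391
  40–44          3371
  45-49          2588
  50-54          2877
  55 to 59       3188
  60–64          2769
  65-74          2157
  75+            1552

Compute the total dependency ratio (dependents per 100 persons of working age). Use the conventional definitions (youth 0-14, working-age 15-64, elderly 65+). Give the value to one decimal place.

0–14: 2335 + 3262 + 2663 = 8260
15–64: 2393 + 2795 + 3075 + 3183 + 2391 + 3371 + 2588 + 2877 + 3188 + 2769 = 28630
65+: 2157 + 1552 = 3709
Total dependency ratio = (8260 + 3709) / 28630 × 100 = 11969 / 28630 × 100 = 41.8

Total dependency ratio: 41.8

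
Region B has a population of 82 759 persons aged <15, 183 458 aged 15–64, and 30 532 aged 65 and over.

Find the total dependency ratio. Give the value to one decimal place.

Total dependency ratio: 61.8

Total dependency ratio = (82 759 + 30 532) / 183 458 × 100 = 113 291 / 183 458 × 100 = 61.8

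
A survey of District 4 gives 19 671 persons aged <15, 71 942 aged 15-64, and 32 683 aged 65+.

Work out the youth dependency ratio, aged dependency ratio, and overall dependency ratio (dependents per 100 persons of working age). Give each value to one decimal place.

Youth dependency ratio: 27.3
Old-age dependency ratio: 45.4
Total dependency ratio: 72.8

Youth dependency ratio = 19 671 / 71 942 × 100 = 27.3
Old-age dependency ratio = 32 683 / 71 942 × 100 = 45.4
Total dependency ratio = (19 671 + 32 683) / 71 942 × 100 = 52 354 / 71 942 × 100 = 72.8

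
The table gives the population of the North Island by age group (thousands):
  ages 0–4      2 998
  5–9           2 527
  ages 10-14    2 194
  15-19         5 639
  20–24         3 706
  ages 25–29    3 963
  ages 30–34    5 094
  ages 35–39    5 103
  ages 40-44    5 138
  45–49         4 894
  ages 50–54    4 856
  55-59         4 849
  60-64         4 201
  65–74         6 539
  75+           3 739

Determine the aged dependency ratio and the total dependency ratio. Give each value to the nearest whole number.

Old-age dependency ratio: 22
Total dependency ratio: 38

0–14: 2 998 + 2 527 + 2 194 = 7 719
15–64: 5 639 + 3 706 + 3 963 + 5 094 + 5 103 + 5 138 + 4 894 + 4 856 + 4 849 + 4 201 = 47 443
65+: 6 539 + 3 739 = 10 278
Old-age dependency ratio = 10 278 / 47 443 × 100 = 22
Total dependency ratio = (7 719 + 10 278) / 47 443 × 100 = 17 997 / 47 443 × 100 = 38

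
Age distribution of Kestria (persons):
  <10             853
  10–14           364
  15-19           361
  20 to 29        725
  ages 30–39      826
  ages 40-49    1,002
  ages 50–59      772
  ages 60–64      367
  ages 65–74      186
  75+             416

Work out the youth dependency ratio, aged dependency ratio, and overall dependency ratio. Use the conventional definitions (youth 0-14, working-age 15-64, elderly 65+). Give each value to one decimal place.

Youth dependency ratio: 30.0
Old-age dependency ratio: 14.9
Total dependency ratio: 44.9

0–14: 853 + 364 = 1,217
15–64: 361 + 725 + 826 + 1,002 + 772 + 367 = 4,053
65+: 186 + 416 = 602
Youth dependency ratio = 1,217 / 4,053 × 100 = 30.0
Old-age dependency ratio = 602 / 4,053 × 100 = 14.9
Total dependency ratio = (1,217 + 602) / 4,053 × 100 = 1,819 / 4,053 × 100 = 44.9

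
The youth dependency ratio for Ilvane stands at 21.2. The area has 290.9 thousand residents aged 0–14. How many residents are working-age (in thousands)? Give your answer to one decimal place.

Working-age: 1 372.2

Youth dependency ratio = youth / working-age × 100
21.2 = 290.9 / W × 100
⇒ 1 372.2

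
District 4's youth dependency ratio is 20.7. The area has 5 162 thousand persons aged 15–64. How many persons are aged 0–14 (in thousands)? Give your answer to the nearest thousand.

Youth dependency ratio = youth / working-age × 100
20.7 = Y / 5 162 × 100
⇒ 1 069

Aged 0–14: 1 069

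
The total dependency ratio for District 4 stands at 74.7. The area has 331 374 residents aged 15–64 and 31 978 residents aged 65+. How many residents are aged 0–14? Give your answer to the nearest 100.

Aged 0–14: 215 600

Total dependency ratio = (youth + elderly) / working-age × 100
74.7 = (Y + 31 978) / 331 374 × 100
⇒ 215 600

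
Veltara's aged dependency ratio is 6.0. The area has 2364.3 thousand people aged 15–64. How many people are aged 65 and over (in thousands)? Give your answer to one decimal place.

Old-age dependency ratio = elderly / working-age × 100
6.0 = E / 2364.3 × 100
⇒ 141.9

Aged 65 and over: 141.9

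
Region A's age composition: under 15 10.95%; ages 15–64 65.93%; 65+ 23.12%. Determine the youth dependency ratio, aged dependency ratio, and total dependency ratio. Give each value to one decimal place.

Youth dependency ratio: 16.6
Old-age dependency ratio: 35.1
Total dependency ratio: 51.7

Youth dependency ratio = 10.95 / 65.93 × 100 = 16.6
Old-age dependency ratio = 23.12 / 65.93 × 100 = 35.1
Total dependency ratio = (10.95 + 23.12) / 65.93 × 100 = 34.07 / 65.93 × 100 = 51.7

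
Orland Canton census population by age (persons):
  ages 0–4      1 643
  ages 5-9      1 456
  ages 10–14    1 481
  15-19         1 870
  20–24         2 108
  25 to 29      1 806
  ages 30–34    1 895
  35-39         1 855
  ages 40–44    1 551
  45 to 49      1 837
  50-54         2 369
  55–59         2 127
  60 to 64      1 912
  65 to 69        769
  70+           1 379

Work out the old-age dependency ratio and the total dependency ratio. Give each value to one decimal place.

Old-age dependency ratio: 11.1
Total dependency ratio: 34.8

0–14: 1 643 + 1 456 + 1 481 = 4 580
15–64: 1 870 + 2 108 + 1 806 + 1 895 + 1 855 + 1 551 + 1 837 + 2 369 + 2 127 + 1 912 = 19 330
65+: 769 + 1 379 = 2 148
Old-age dependency ratio = 2 148 / 19 330 × 100 = 11.1
Total dependency ratio = (4 580 + 2 148) / 19 330 × 100 = 6 728 / 19 330 × 100 = 34.8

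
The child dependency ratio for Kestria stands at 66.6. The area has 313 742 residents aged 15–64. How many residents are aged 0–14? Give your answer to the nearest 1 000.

Youth dependency ratio = youth / working-age × 100
66.6 = Y / 313 742 × 100
⇒ 209 000

Aged 0–14: 209 000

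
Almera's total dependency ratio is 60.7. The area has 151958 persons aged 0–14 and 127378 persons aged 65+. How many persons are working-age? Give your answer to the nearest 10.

Total dependency ratio = (youth + elderly) / working-age × 100
60.7 = (151958 + 127378) / W × 100
⇒ 460190

Working-age: 460190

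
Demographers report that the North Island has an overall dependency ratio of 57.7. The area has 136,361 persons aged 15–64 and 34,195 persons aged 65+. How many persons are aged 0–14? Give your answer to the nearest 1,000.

Total dependency ratio = (youth + elderly) / working-age × 100
57.7 = (Y + 34,195) / 136,361 × 100
⇒ 44,000

Aged 0–14: 44,000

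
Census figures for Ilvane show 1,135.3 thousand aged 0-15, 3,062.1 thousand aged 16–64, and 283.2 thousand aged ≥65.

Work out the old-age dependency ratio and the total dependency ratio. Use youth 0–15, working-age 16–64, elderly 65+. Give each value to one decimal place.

Old-age dependency ratio = 283.2 / 3,062.1 × 100 = 9.2
Total dependency ratio = (1,135.3 + 283.2) / 3,062.1 × 100 = 1,418.5 / 3,062.1 × 100 = 46.3

Old-age dependency ratio: 9.2
Total dependency ratio: 46.3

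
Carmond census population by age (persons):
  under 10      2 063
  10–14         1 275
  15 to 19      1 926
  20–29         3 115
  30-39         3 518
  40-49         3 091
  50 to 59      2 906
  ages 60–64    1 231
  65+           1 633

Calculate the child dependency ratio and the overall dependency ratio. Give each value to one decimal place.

0–14: 2 063 + 1 275 = 3 338
15–64: 1 926 + 3 115 + 3 518 + 3 091 + 2 906 + 1 231 = 15 787
65+: 1 633
Youth dependency ratio = 3 338 / 15 787 × 100 = 21.1
Total dependency ratio = (3 338 + 1 633) / 15 787 × 100 = 4 971 / 15 787 × 100 = 31.5

Youth dependency ratio: 21.1
Total dependency ratio: 31.5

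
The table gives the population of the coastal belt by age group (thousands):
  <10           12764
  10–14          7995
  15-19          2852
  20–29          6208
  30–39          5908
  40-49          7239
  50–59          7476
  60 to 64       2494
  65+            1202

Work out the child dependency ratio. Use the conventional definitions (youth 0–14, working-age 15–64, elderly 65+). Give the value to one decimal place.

0–14: 12764 + 7995 = 20759
15–64: 2852 + 6208 + 5908 + 7239 + 7476 + 2494 = 32177
65+: 1202
Youth dependency ratio = 20759 / 32177 × 100 = 64.5

Youth dependency ratio: 64.5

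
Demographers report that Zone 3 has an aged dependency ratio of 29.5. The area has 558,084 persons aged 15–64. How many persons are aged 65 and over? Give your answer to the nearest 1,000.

Old-age dependency ratio = elderly / working-age × 100
29.5 = E / 558,084 × 100
⇒ 165,000

Aged 65 and over: 165,000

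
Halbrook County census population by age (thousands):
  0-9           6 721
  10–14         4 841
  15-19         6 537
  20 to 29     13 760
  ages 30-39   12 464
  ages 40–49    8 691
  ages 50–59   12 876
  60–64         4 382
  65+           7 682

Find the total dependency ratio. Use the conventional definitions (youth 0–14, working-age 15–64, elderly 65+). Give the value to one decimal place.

0–14: 6 721 + 4 841 = 11 562
15–64: 6 537 + 13 760 + 12 464 + 8 691 + 12 876 + 4 382 = 58 710
65+: 7 682
Total dependency ratio = (11 562 + 7 682) / 58 710 × 100 = 19 244 / 58 710 × 100 = 32.8

Total dependency ratio: 32.8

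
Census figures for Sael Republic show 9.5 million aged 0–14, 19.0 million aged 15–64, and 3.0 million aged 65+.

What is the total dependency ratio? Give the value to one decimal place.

Total dependency ratio = (9.5 + 3.0) / 19.0 × 100 = 12.5 / 19.0 × 100 = 65.8

Total dependency ratio: 65.8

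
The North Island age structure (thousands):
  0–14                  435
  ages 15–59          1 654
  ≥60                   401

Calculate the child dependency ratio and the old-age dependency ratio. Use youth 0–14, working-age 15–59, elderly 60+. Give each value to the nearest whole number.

Youth dependency ratio: 26
Old-age dependency ratio: 24

Youth dependency ratio = 435 / 1 654 × 100 = 26
Old-age dependency ratio = 401 / 1 654 × 100 = 24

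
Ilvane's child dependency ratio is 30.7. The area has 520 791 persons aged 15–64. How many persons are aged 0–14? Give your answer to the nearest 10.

Aged 0–14: 159 880

Youth dependency ratio = youth / working-age × 100
30.7 = Y / 520 791 × 100
⇒ 159 880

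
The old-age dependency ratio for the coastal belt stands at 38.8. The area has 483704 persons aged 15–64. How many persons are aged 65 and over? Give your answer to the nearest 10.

Aged 65 and over: 187680

Old-age dependency ratio = elderly / working-age × 100
38.8 = E / 483704 × 100
⇒ 187680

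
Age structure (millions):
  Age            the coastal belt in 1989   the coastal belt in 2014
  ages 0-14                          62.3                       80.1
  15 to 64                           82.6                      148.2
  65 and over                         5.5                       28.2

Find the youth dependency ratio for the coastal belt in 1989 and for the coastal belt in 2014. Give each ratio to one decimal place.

the coastal belt in 1989: 75.4
the coastal belt in 2014: 54.0

the coastal belt in 1989: 62.3 / 82.6 × 100 = 75.4
the coastal belt in 2014: 80.1 / 148.2 × 100 = 54.0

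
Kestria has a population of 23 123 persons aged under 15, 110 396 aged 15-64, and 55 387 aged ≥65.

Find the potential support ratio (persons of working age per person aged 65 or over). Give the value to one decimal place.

Potential support ratio = 110 396 / 55 387 = 2.0

Potential support ratio: 2.0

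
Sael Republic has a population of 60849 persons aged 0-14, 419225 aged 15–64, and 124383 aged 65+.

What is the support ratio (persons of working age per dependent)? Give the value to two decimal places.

Support ratio = 419225 / (60849 + 124383) = 419225 / 185232 = 2.26

Support ratio: 2.26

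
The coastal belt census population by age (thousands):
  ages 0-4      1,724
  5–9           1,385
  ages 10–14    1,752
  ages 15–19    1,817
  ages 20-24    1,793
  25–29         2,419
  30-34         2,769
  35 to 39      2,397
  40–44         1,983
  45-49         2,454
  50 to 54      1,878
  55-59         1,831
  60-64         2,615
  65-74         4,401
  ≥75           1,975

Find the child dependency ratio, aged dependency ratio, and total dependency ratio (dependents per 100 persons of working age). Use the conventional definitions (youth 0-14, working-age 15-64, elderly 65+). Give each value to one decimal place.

0–14: 1,724 + 1,385 + 1,752 = 4,861
15–64: 1,817 + 1,793 + 2,419 + 2,769 + 2,397 + 1,983 + 2,454 + 1,878 + 1,831 + 2,615 = 21,956
65+: 4,401 + 1,975 = 6,376
Youth dependency ratio = 4,861 / 21,956 × 100 = 22.1
Old-age dependency ratio = 6,376 / 21,956 × 100 = 29.0
Total dependency ratio = (4,861 + 6,376) / 21,956 × 100 = 11,237 / 21,956 × 100 = 51.2

Youth dependency ratio: 22.1
Old-age dependency ratio: 29.0
Total dependency ratio: 51.2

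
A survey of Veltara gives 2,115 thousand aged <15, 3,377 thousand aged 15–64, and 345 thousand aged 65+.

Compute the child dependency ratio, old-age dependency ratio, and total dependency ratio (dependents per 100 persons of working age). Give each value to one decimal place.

Youth dependency ratio = 2,115 / 3,377 × 100 = 62.6
Old-age dependency ratio = 345 / 3,377 × 100 = 10.2
Total dependency ratio = (2,115 + 345) / 3,377 × 100 = 2,460 / 3,377 × 100 = 72.8

Youth dependency ratio: 62.6
Old-age dependency ratio: 10.2
Total dependency ratio: 72.8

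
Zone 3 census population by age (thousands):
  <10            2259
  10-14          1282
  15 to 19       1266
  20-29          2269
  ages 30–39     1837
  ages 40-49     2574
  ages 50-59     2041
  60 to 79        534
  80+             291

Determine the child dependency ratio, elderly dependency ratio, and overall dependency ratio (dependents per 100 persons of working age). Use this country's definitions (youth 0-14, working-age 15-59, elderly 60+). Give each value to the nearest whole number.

0–14: 2259 + 1282 = 3541
15–59: 1266 + 2269 + 1837 + 2574 + 2041 = 9987
60+: 534 + 291 = 825
Youth dependency ratio = 3541 / 9987 × 100 = 35
Old-age dependency ratio = 825 / 9987 × 100 = 8
Total dependency ratio = (3541 + 825) / 9987 × 100 = 4366 / 9987 × 100 = 44

Youth dependency ratio: 35
Old-age dependency ratio: 8
Total dependency ratio: 44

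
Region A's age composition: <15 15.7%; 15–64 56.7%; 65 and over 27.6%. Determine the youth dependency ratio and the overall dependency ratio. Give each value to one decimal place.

Youth dependency ratio = 15.7 / 56.7 × 100 = 27.7
Total dependency ratio = (15.7 + 27.6) / 56.7 × 100 = 43.3 / 56.7 × 100 = 76.4

Youth dependency ratio: 27.7
Total dependency ratio: 76.4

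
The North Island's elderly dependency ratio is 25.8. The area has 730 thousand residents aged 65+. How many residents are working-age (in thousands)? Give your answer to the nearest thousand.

Old-age dependency ratio = elderly / working-age × 100
25.8 = 730 / W × 100
⇒ 2 829

Working-age: 2 829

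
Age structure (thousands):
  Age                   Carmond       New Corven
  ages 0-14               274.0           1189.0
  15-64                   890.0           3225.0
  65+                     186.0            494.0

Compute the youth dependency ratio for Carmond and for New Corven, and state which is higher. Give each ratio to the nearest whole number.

Carmond: 31
New Corven: 37
Higher: New Corven

Carmond: 274.0 / 890.0 × 100 = 31
New Corven: 1189.0 / 3225.0 × 100 = 37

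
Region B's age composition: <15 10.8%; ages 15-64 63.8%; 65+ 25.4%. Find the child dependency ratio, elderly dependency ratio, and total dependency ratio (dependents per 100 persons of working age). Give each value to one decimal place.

Youth dependency ratio = 10.8 / 63.8 × 100 = 16.9
Old-age dependency ratio = 25.4 / 63.8 × 100 = 39.8
Total dependency ratio = (10.8 + 25.4) / 63.8 × 100 = 36.2 / 63.8 × 100 = 56.7

Youth dependency ratio: 16.9
Old-age dependency ratio: 39.8
Total dependency ratio: 56.7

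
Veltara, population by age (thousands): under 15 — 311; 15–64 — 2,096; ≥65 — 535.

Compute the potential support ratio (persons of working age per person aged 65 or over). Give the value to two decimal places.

Potential support ratio: 3.92

Potential support ratio = 2,096 / 535 = 3.92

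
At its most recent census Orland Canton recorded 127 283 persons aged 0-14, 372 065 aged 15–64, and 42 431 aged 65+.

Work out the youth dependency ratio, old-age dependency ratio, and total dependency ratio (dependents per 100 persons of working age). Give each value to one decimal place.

Youth dependency ratio = 127 283 / 372 065 × 100 = 34.2
Old-age dependency ratio = 42 431 / 372 065 × 100 = 11.4
Total dependency ratio = (127 283 + 42 431) / 372 065 × 100 = 169 714 / 372 065 × 100 = 45.6

Youth dependency ratio: 34.2
Old-age dependency ratio: 11.4
Total dependency ratio: 45.6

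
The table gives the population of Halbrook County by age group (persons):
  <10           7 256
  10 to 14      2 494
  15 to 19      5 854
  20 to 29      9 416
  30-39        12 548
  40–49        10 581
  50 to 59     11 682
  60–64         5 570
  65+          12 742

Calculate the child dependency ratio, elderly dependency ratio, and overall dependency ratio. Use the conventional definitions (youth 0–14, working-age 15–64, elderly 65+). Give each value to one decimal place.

0–14: 7 256 + 2 494 = 9 750
15–64: 5 854 + 9 416 + 12 548 + 10 581 + 11 682 + 5 570 = 55 651
65+: 12 742
Youth dependency ratio = 9 750 / 55 651 × 100 = 17.5
Old-age dependency ratio = 12 742 / 55 651 × 100 = 22.9
Total dependency ratio = (9 750 + 12 742) / 55 651 × 100 = 22 492 / 55 651 × 100 = 40.4

Youth dependency ratio: 17.5
Old-age dependency ratio: 22.9
Total dependency ratio: 40.4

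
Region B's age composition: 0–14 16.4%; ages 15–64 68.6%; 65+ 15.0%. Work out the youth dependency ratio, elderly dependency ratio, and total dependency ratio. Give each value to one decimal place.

Youth dependency ratio: 23.9
Old-age dependency ratio: 21.9
Total dependency ratio: 45.8

Youth dependency ratio = 16.4 / 68.6 × 100 = 23.9
Old-age dependency ratio = 15.0 / 68.6 × 100 = 21.9
Total dependency ratio = (16.4 + 15.0) / 68.6 × 100 = 31.4 / 68.6 × 100 = 45.8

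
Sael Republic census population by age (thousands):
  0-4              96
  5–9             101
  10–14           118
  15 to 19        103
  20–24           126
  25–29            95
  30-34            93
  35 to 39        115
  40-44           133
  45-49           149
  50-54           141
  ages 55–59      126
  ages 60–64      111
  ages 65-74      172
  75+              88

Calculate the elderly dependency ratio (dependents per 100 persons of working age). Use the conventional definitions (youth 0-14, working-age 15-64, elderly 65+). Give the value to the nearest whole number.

0–14: 96 + 101 + 118 = 315
15–64: 103 + 126 + 95 + 93 + 115 + 133 + 149 + 141 + 126 + 111 = 1192
65+: 172 + 88 = 260
Old-age dependency ratio = 260 / 1192 × 100 = 22

Old-age dependency ratio: 22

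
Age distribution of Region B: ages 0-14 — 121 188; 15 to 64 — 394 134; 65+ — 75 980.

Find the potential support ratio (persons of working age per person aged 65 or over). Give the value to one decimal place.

Potential support ratio = 394 134 / 75 980 = 5.2

Potential support ratio: 5.2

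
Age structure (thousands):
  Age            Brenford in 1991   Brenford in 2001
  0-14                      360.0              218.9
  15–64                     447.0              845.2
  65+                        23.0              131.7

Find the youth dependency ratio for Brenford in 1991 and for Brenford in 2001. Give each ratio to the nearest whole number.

Brenford in 1991: 81
Brenford in 2001: 26

Brenford in 1991: 360.0 / 447.0 × 100 = 81
Brenford in 2001: 218.9 / 845.2 × 100 = 26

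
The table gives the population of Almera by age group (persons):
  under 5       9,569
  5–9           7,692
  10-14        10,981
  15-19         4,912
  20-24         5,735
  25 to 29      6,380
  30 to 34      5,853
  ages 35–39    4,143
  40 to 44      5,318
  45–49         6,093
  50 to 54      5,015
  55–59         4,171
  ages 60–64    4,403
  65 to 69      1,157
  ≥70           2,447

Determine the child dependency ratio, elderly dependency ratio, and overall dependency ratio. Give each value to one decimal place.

Youth dependency ratio: 54.3
Old-age dependency ratio: 6.9
Total dependency ratio: 61.2

0–14: 9,569 + 7,692 + 10,981 = 28,242
15–64: 4,912 + 5,735 + 6,380 + 5,853 + 4,143 + 5,318 + 6,093 + 5,015 + 4,171 + 4,403 = 52,023
65+: 1,157 + 2,447 = 3,604
Youth dependency ratio = 28,242 / 52,023 × 100 = 54.3
Old-age dependency ratio = 3,604 / 52,023 × 100 = 6.9
Total dependency ratio = (28,242 + 3,604) / 52,023 × 100 = 31,846 / 52,023 × 100 = 61.2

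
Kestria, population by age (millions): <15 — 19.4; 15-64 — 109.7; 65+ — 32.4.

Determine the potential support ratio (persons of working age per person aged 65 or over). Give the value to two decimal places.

Potential support ratio = 109.7 / 32.4 = 3.39

Potential support ratio: 3.39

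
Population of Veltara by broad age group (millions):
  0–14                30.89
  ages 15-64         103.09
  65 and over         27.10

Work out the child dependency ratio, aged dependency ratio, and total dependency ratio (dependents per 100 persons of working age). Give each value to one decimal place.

Youth dependency ratio: 30.0
Old-age dependency ratio: 26.3
Total dependency ratio: 56.3

Youth dependency ratio = 30.89 / 103.09 × 100 = 30.0
Old-age dependency ratio = 27.10 / 103.09 × 100 = 26.3
Total dependency ratio = (30.89 + 27.10) / 103.09 × 100 = 57.99 / 103.09 × 100 = 56.3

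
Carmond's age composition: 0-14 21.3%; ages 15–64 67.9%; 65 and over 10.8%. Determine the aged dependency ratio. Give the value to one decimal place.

Old-age dependency ratio = 10.8 / 67.9 × 100 = 15.9

Old-age dependency ratio: 15.9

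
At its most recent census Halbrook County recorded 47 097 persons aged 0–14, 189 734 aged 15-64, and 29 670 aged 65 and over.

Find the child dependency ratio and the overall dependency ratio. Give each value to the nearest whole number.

Youth dependency ratio: 25
Total dependency ratio: 40

Youth dependency ratio = 47 097 / 189 734 × 100 = 25
Total dependency ratio = (47 097 + 29 670) / 189 734 × 100 = 76 767 / 189 734 × 100 = 40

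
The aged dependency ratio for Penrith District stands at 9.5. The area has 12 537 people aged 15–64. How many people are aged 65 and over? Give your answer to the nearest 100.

Old-age dependency ratio = elderly / working-age × 100
9.5 = E / 12 537 × 100
⇒ 1 200

Aged 65 and over: 1 200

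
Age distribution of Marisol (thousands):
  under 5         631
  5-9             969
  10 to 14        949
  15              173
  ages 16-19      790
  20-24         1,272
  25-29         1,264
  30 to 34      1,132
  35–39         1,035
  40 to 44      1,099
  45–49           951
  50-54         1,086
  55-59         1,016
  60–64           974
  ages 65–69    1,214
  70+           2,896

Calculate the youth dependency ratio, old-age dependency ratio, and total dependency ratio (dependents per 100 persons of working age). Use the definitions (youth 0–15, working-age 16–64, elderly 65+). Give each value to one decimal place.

Youth dependency ratio: 25.6
Old-age dependency ratio: 38.7
Total dependency ratio: 64.3

0–15: 631 + 969 + 949 + 173 = 2,722
16–64: 790 + 1,272 + 1,264 + 1,132 + 1,035 + 1,099 + 951 + 1,086 + 1,016 + 974 = 10,619
65+: 1,214 + 2,896 = 4,110
Youth dependency ratio = 2,722 / 10,619 × 100 = 25.6
Old-age dependency ratio = 4,110 / 10,619 × 100 = 38.7
Total dependency ratio = (2,722 + 4,110) / 10,619 × 100 = 6,832 / 10,619 × 100 = 64.3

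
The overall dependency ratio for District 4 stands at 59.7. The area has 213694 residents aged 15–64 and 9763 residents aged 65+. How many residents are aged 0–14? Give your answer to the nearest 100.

Aged 0–14: 117800

Total dependency ratio = (youth + elderly) / working-age × 100
59.7 = (Y + 9763) / 213694 × 100
⇒ 117800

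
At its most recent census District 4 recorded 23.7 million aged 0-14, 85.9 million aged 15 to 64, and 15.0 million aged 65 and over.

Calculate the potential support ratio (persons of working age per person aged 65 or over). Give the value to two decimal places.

Potential support ratio = 85.9 / 15.0 = 5.73

Potential support ratio: 5.73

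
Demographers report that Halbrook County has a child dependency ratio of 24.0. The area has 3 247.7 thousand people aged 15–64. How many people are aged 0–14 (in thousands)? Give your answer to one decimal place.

Aged 0–14: 779.4

Youth dependency ratio = youth / working-age × 100
24.0 = Y / 3 247.7 × 100
⇒ 779.4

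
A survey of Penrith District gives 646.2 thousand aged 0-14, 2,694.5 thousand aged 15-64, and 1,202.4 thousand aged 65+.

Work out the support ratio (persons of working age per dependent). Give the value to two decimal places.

Support ratio: 1.46

Support ratio = 2,694.5 / (646.2 + 1,202.4) = 2,694.5 / 1,848.6 = 1.46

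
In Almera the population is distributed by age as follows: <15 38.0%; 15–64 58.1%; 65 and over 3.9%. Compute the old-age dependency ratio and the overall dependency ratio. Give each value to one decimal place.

Old-age dependency ratio: 6.7
Total dependency ratio: 72.1

Old-age dependency ratio = 3.9 / 58.1 × 100 = 6.7
Total dependency ratio = (38.0 + 3.9) / 58.1 × 100 = 41.9 / 58.1 × 100 = 72.1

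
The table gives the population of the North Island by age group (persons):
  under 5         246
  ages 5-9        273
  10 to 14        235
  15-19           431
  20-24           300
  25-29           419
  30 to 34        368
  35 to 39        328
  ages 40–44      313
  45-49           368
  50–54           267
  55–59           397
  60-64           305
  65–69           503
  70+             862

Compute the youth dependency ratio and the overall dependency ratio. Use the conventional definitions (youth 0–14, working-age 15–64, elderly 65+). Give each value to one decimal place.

Youth dependency ratio: 21.6
Total dependency ratio: 60.6

0–14: 246 + 273 + 235 = 754
15–64: 431 + 300 + 419 + 368 + 328 + 313 + 368 + 267 + 397 + 305 = 3,496
65+: 503 + 862 = 1,365
Youth dependency ratio = 754 / 3,496 × 100 = 21.6
Total dependency ratio = (754 + 1,365) / 3,496 × 100 = 2,119 / 3,496 × 100 = 60.6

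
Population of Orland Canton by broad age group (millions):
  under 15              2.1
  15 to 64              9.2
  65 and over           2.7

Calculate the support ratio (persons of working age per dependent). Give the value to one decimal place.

Support ratio: 1.9

Support ratio = 9.2 / (2.1 + 2.7) = 9.2 / 4.8 = 1.9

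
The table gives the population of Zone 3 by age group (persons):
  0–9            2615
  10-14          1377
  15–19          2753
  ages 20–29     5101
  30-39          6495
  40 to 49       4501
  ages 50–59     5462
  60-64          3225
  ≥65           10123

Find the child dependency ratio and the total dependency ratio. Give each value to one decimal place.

Youth dependency ratio: 14.5
Total dependency ratio: 51.3

0–14: 2615 + 1377 = 3992
15–64: 2753 + 5101 + 6495 + 4501 + 5462 + 3225 = 27537
65+: 10123
Youth dependency ratio = 3992 / 27537 × 100 = 14.5
Total dependency ratio = (3992 + 10123) / 27537 × 100 = 14115 / 27537 × 100 = 51.3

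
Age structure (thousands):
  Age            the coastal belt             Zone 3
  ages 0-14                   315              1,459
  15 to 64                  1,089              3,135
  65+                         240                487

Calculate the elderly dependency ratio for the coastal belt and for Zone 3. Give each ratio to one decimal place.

the coastal belt: 22.0
Zone 3: 15.5

the coastal belt: 240 / 1,089 × 100 = 22.0
Zone 3: 487 / 3,135 × 100 = 15.5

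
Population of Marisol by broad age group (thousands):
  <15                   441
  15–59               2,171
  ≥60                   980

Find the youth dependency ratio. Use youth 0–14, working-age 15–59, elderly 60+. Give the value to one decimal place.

Youth dependency ratio: 20.3

Youth dependency ratio = 441 / 2,171 × 100 = 20.3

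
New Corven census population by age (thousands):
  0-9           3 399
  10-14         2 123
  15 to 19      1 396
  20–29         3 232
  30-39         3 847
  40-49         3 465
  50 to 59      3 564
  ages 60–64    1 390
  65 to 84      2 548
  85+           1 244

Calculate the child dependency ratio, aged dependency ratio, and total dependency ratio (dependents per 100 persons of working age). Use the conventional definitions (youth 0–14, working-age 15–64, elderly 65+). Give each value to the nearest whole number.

Youth dependency ratio: 33
Old-age dependency ratio: 22
Total dependency ratio: 55

0–14: 3 399 + 2 123 = 5 522
15–64: 1 396 + 3 232 + 3 847 + 3 465 + 3 564 + 1 390 = 16 894
65+: 2 548 + 1 244 = 3 792
Youth dependency ratio = 5 522 / 16 894 × 100 = 33
Old-age dependency ratio = 3 792 / 16 894 × 100 = 22
Total dependency ratio = (5 522 + 3 792) / 16 894 × 100 = 9 314 / 16 894 × 100 = 55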